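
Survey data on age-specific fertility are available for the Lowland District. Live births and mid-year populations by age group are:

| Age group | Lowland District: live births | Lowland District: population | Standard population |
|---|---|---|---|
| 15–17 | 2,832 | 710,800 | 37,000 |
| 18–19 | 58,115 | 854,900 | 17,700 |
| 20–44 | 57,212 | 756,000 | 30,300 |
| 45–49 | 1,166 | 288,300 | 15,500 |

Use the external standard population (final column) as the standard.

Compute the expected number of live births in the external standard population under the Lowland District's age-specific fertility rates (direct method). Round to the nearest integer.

3706

Age-specific rates per 1,000 for the Lowland District: 3.984, 67.979, 75.677, 4.044.
Expected live births = Σ (standard pop × age-specific rate ÷ 1,000)
= 37,000×3.984/1,000 + 17,700×67.979/1,000 + 30,300×75.677/1,000 + 15,500×4.044/1,000
= 147.42 + 1203.22 + 2293.02 + 62.69 = 3706.35.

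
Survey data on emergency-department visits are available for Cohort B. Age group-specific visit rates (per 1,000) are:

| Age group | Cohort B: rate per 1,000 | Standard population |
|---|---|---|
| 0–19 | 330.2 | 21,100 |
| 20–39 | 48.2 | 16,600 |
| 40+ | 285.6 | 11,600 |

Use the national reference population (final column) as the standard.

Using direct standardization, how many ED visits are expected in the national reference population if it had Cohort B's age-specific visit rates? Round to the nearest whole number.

Expected ED visits = Σ (standard pop × age-specific rate ÷ 1,000)
= 21,100×330.2/1,000 + 16,600×48.2/1,000 + 11,600×285.6/1,000
= 6967.22 + 800.12 + 3312.96 = 11080.30.

11080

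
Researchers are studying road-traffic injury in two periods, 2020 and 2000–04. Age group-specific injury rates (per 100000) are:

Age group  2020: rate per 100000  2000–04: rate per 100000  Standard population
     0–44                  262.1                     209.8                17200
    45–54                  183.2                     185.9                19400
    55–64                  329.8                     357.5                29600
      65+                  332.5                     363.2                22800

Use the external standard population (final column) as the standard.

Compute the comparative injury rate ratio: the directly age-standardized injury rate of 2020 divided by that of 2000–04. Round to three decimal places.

Standard total = 89000; weights = 0.1933, 0.2180, 0.3326, 0.2562.
2020: 0.1933×262.1 + 0.2180×183.2 + 0.3326×329.8 + 0.2562×332.5 = 285.4526 per 100000.
2000–04: 0.1933×209.8 + 0.2180×185.9 + 0.3326×357.5 + 0.2562×363.2 = 293.0110 per 100000.
Ratio = 285.4526 ÷ 293.0110 = 0.97420.

0.974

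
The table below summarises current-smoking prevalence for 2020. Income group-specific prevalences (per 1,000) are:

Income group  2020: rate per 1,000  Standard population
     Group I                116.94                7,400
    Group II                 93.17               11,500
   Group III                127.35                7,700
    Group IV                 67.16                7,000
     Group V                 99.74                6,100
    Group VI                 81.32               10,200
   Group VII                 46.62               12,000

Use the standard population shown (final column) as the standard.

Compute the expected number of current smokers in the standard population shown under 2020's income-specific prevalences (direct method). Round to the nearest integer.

Expected current smokers = Σ (standard pop × income-specific rate ÷ 1,000)
= 7,400×116.94/1,000 + 11,500×93.17/1,000 + 7,700×127.35/1,000 + 7,000×67.16/1,000 + 6,100×99.74/1,000 + 10,200×81.32/1,000 + 12,000×46.62/1,000
= 865.36 + 1071.45 + 980.60 + 470.12 + 608.41 + 829.46 + 559.44 = 5384.84.

5385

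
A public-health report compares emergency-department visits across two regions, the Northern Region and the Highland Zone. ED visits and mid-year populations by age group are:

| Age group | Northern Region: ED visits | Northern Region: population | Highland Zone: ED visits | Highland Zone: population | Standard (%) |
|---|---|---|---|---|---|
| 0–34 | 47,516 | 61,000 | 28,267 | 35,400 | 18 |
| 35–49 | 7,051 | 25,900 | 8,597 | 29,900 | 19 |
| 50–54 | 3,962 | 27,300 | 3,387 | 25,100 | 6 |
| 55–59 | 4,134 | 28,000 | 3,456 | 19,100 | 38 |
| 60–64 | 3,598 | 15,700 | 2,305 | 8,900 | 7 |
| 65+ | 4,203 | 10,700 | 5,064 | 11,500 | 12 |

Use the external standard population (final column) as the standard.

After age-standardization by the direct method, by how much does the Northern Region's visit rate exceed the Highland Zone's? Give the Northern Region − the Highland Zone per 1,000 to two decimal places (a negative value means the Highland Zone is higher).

-26.26

Age-specific rates per 1,000 for the Northern Region: 778.951, 272.239, 145.128, 147.643, 229.172, 392.804.
For the Highland Zone: 798.503, 287.525, 134.940, 180.942, 258.989, 440.348.
Standard weights: 0.18, 0.19, 0.06, 0.38, 0.07, 0.12.
The Northern Region: 0.1800×778.951 + 0.1900×272.239 + 0.0600×145.128 + 0.3800×147.643 + 0.0700×229.172 + 0.1200×392.804 = 319.9271 per 1,000.
The Highland Zone: 0.1800×798.503 + 0.1900×287.525 + 0.0600×134.940 + 0.3800×180.942 + 0.0700×258.989 + 0.1200×440.348 = 346.1858 per 1,000.
Difference = 319.9271 − 346.1858 = -26.2587.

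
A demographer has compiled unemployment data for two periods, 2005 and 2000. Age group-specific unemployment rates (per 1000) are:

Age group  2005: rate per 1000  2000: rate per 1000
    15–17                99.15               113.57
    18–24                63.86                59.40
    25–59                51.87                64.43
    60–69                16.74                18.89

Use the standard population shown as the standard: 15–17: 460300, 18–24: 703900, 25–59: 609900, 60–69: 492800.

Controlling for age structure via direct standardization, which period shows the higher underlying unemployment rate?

2000

Standard total = 2266900; weights = 0.2031, 0.3105, 0.2690, 0.2174.
2005: 0.2031×99.15 + 0.3105×63.86 + 0.2690×51.87 + 0.2174×16.74 = 57.5565 per 1000.
2000: 0.2031×113.57 + 0.3105×59.40 + 0.2690×64.43 + 0.2174×18.89 = 62.9462 per 1000.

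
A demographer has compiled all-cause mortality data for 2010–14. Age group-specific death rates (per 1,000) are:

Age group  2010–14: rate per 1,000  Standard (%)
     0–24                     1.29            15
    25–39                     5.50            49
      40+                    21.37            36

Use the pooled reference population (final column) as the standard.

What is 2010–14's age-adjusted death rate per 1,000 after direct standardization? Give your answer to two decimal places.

10.58

Standard weights: 0.15, 0.49, 0.36.
Standardized rate: 0.1500×1.29 + 0.4900×5.50 + 0.3600×21.37 = 10.5817 per 1,000.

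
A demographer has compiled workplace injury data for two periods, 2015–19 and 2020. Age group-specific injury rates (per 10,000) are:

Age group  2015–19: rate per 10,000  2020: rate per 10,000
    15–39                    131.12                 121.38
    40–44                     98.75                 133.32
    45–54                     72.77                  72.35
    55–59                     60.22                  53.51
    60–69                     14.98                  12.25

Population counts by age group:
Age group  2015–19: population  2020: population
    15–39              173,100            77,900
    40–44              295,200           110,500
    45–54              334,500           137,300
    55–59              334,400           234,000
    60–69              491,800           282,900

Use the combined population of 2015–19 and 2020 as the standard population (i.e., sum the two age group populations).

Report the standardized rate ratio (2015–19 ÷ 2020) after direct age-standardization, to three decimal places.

0.966

Combined standard total = 2,471,600; weights = 0.1016, 0.1641, 0.1909, 0.2300, 0.3134.
2015–19: 0.1016×131.12 + 0.1641×98.75 + 0.1909×72.77 + 0.2300×60.22 + 0.3134×14.98 = 61.9602 per 10,000.
2020: 0.1016×121.38 + 0.1641×133.32 + 0.1909×72.35 + 0.2300×53.51 + 0.3134×12.25 = 64.1666 per 10,000.
Ratio = 61.9602 ÷ 64.1666 = 0.96562.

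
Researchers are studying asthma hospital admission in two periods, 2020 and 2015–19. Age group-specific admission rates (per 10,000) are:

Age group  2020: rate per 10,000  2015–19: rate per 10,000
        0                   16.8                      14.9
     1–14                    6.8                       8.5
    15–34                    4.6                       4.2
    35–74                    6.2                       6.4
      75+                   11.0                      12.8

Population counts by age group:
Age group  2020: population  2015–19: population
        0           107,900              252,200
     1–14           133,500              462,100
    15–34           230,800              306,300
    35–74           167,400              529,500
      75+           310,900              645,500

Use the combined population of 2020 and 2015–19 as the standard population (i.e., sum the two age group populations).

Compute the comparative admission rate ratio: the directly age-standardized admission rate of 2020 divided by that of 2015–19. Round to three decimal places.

0.933

Combined standard total = 3,146,100; weights = 0.1145, 0.1893, 0.1707, 0.2215, 0.3040.
2020: 0.1145×16.8 + 0.1893×6.8 + 0.1707×4.6 + 0.2215×6.2 + 0.3040×11.0 = 8.7129 per 10,000.
2015–19: 0.1145×14.9 + 0.1893×8.5 + 0.1707×4.2 + 0.2215×6.4 + 0.3040×12.8 = 9.3405 per 10,000.
Ratio = 8.7129 ÷ 9.3405 = 0.93281.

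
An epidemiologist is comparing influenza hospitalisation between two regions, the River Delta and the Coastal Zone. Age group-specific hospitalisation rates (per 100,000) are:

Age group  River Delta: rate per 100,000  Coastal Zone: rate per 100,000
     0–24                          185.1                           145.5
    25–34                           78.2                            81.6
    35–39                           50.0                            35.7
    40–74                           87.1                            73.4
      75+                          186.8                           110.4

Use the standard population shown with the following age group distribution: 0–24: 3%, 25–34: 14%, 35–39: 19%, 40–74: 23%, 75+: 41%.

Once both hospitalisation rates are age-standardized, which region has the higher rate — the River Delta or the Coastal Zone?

River Delta

Standard weights: 0.03, 0.14, 0.19, 0.23, 0.41.
The River Delta: 0.0300×185.1 + 0.1400×78.2 + 0.1900×50.0 + 0.2300×87.1 + 0.4100×186.8 = 122.6220 per 100,000.
The Coastal Zone: 0.0300×145.5 + 0.1400×81.6 + 0.1900×35.7 + 0.2300×73.4 + 0.4100×110.4 = 84.7180 per 100,000.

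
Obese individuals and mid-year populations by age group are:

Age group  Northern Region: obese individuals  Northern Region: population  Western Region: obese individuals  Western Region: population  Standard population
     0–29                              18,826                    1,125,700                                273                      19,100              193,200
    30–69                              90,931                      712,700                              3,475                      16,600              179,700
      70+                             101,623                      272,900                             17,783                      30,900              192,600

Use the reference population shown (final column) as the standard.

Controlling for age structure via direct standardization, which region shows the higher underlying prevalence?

Age-specific rates per 1,000 for the Northern Region: 16.724, 127.587, 372.382.
For the Western Region: 14.293, 209.337, 575.502.
Standard total = 565,500; weights = 0.3416, 0.3178, 0.3406.
The Northern Region: 0.3416×16.724 + 0.3178×127.587 + 0.3406×372.382 = 173.0842 per 1,000.
The Western Region: 0.3416×14.293 + 0.3178×209.337 + 0.3406×575.502 = 267.4111 per 1,000.

Western Region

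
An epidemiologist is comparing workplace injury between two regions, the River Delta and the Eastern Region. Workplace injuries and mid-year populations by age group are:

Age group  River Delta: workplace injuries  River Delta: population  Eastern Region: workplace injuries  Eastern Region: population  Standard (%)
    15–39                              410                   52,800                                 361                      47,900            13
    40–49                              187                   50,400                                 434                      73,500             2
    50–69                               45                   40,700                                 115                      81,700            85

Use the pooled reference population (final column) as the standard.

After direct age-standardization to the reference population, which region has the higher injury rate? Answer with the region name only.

Eastern Region

Age-specific rates per 10,000 for the River Delta: 77.65, 37.10, 11.06.
For the Eastern Region: 75.37, 59.05, 14.08.
Standard weights: 0.13, 0.02, 0.85.
The River Delta: 0.1300×77.65 + 0.0200×37.10 + 0.8500×11.06 = 20.2348 per 10,000.
The Eastern Region: 0.1300×75.37 + 0.0200×59.05 + 0.8500×14.08 = 22.9430 per 10,000.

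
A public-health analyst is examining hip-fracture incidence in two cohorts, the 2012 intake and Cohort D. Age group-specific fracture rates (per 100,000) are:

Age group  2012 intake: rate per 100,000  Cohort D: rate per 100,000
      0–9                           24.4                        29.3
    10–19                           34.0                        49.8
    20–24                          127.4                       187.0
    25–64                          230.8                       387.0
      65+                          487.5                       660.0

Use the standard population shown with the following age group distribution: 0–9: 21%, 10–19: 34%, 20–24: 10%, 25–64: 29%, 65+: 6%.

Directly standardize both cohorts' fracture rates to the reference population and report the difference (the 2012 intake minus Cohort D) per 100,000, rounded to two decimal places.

Standard weights: 0.21, 0.34, 0.10, 0.29, 0.06.
The 2012 intake: 0.2100×24.4 + 0.3400×34.0 + 0.1000×127.4 + 0.2900×230.8 + 0.0600×487.5 = 125.6060 per 100,000.
Cohort D: 0.2100×29.3 + 0.3400×49.8 + 0.1000×187.0 + 0.2900×387.0 + 0.0600×660.0 = 193.6150 per 100,000.
Difference = 125.6060 − 193.6150 = -68.0090.

-68.01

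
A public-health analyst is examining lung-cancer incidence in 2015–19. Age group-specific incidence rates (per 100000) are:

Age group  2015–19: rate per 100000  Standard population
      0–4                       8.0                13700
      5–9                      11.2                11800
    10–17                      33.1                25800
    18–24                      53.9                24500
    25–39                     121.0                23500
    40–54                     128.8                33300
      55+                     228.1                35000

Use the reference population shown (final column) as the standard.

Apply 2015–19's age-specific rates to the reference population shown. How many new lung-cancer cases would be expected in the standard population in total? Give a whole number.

175

Expected new lung-cancer cases = Σ (standard pop × age-specific rate ÷ 100000)
= 13700×8.0/100000 + 11800×11.2/100000 + 25800×33.1/100000 + 24500×53.9/100000 + 23500×121.0/100000 + 33300×128.8/100000 + 35000×228.1/100000
= 1.10 + 1.32 + 8.54 + 13.21 + 28.43 + 42.89 + 79.83 = 175.32.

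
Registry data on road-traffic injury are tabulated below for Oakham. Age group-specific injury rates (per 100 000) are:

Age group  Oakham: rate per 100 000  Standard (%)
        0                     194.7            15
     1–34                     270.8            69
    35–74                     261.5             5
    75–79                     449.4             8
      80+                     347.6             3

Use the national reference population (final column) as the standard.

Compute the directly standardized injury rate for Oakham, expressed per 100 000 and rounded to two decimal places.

275.51

Standard weights: 0.15, 0.69, 0.05, 0.08, 0.03.
Standardized rate: 0.1500×194.7 + 0.6900×270.8 + 0.0500×261.5 + 0.0800×449.4 + 0.0300×347.6 = 275.5120 per 100 000.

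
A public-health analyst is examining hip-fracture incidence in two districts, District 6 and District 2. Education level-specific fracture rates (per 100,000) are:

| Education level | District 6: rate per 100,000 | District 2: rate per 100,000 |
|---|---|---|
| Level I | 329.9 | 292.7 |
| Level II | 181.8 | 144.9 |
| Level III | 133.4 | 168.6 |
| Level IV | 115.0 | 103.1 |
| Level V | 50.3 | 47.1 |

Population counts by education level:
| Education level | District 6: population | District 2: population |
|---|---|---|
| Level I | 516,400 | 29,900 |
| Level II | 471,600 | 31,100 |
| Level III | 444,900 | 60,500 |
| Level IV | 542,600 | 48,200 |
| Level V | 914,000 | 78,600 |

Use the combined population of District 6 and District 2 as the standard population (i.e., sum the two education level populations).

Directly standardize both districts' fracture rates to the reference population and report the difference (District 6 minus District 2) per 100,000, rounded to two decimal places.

Combined standard total = 3,137,800; weights = 0.1741, 0.1602, 0.1611, 0.1883, 0.3163.
District 6: 0.1741×329.9 + 0.1602×181.8 + 0.1611×133.4 + 0.1883×115.0 + 0.3163×50.3 = 145.6133 per 100,000.
District 2: 0.1741×292.7 + 0.1602×144.9 + 0.1611×168.6 + 0.1883×103.1 + 0.3163×47.1 = 135.6417 per 100,000.
Difference = 145.6133 − 135.6417 = 9.9716.

9.97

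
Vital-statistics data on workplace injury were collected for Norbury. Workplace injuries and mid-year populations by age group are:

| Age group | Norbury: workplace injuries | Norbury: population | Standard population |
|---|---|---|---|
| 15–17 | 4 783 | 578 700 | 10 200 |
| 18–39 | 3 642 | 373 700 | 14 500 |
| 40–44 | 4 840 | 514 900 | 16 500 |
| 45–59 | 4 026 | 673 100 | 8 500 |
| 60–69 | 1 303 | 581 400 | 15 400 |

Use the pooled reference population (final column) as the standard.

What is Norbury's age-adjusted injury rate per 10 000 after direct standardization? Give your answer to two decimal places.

Age-specific rates per 10 000 for Norbury: 82.65, 97.46, 94.00, 59.81, 22.41.
Standard total = 65 100; weights = 0.1567, 0.2227, 0.2535, 0.1306, 0.2366.
Standardized rate: 0.1567×82.65 + 0.2227×97.46 + 0.2535×94.00 + 0.1306×59.81 + 0.2366×22.41 = 71.5930 per 10 000.

71.59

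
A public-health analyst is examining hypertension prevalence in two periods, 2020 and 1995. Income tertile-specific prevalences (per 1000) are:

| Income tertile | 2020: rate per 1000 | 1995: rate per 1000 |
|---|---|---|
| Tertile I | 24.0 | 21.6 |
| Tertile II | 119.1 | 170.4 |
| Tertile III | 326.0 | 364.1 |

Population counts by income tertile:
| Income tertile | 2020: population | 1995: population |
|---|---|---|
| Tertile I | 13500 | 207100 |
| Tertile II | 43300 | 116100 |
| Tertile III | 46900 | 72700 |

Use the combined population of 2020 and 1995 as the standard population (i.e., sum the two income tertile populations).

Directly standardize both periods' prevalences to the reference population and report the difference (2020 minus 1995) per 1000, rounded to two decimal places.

-24.43

Combined standard total = 499600; weights = 0.4416, 0.3191, 0.2394.
2020: 0.4416×24.0 + 0.3191×119.1 + 0.2394×326.0 = 126.6384 per 1000.
1995: 0.4416×21.6 + 0.3191×170.4 + 0.2394×364.1 = 151.0670 per 1000.
Difference = 126.6384 − 151.0670 = -24.4286.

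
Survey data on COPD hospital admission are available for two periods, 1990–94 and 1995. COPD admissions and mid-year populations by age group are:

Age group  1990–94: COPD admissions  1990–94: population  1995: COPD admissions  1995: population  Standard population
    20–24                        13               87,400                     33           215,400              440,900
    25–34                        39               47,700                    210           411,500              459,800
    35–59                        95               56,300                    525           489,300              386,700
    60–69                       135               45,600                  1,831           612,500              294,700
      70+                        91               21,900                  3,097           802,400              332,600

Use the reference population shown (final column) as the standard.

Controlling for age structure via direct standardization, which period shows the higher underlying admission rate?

Age-specific rates per 10,000 for 1990–94: 1.49, 8.18, 16.87, 29.61, 41.55.
For 1995: 1.53, 5.10, 10.73, 29.89, 38.60.
Standard total = 1,914,700; weights = 0.2303, 0.2401, 0.2020, 0.1539, 0.1737.
1990–94: 0.2303×1.49 + 0.2401×8.18 + 0.2020×16.87 + 0.1539×29.61 + 0.1737×41.55 = 17.4886 per 10,000.
1995: 0.2303×1.53 + 0.2401×5.10 + 0.2020×10.73 + 0.1539×29.89 + 0.1737×38.60 = 15.0510 per 10,000.
The crude rates (14.41 vs 22.50) would put 1995 higher, but that reflects its age composition; once standardized to a common age structure, 1990–94 has the higher underlying rate.

1990–94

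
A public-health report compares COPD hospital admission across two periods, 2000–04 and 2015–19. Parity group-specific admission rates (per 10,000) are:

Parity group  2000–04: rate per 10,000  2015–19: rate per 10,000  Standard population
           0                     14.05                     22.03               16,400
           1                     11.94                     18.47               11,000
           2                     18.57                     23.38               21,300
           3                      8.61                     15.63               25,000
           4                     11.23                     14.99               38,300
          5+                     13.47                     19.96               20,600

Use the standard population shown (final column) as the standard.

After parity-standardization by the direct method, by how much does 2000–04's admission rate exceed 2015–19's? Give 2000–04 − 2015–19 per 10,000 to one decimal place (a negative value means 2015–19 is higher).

-5.7

Standard total = 132,600; weights = 0.1237, 0.0830, 0.1606, 0.1885, 0.2888, 0.1554.
2000–04: 0.1237×14.05 + 0.0830×11.94 + 0.1606×18.57 + 0.1885×8.61 + 0.2888×11.23 + 0.1554×13.47 = 12.6708 per 10,000.
2015–19: 0.1237×22.03 + 0.0830×18.47 + 0.1606×23.38 + 0.1885×15.63 + 0.2888×14.99 + 0.1554×19.96 = 18.3899 per 10,000.
Difference = 12.6708 − 18.3899 = -5.7191.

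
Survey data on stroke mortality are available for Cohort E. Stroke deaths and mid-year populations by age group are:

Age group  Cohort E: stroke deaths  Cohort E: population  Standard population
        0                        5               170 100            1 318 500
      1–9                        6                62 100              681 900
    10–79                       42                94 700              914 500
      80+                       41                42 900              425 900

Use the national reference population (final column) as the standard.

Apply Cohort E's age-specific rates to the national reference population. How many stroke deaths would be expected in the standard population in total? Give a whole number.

917

Age-specific rates per 100 000 for Cohort E: 2.94, 9.66, 44.35, 95.57.
Expected stroke deaths = Σ (standard pop × age-specific rate ÷ 100 000)
= 1 318 500×2.94/100 000 + 681 900×9.66/100 000 + 914 500×44.35/100 000 + 425 900×95.57/100 000
= 38.76 + 65.88 + 405.59 + 407.04 = 917.26.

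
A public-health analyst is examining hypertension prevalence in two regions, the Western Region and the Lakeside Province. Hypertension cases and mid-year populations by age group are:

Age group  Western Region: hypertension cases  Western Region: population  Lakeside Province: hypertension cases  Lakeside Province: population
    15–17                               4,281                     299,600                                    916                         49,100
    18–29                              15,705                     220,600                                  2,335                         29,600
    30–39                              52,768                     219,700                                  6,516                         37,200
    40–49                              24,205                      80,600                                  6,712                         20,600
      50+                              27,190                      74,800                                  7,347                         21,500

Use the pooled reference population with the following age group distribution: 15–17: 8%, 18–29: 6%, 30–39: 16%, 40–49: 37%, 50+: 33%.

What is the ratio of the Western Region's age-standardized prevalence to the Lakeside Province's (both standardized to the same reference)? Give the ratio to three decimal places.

1.027

Age-specific rates per 1,000 for the Western Region: 14.289, 71.192, 240.182, 300.310, 363.503.
For the Lakeside Province: 18.656, 78.885, 175.161, 325.825, 341.721.
Standard weights: 0.08, 0.06, 0.16, 0.37, 0.33.
The Western Region: 0.0800×14.289 + 0.0600×71.192 + 0.1600×240.182 + 0.3700×300.310 + 0.3300×363.503 = 274.9144 per 1,000.
The Lakeside Province: 0.0800×18.656 + 0.0600×78.885 + 0.1600×175.161 + 0.3700×325.825 + 0.3300×341.721 = 267.5746 per 1,000.
Ratio = 274.9144 ÷ 267.5746 = 1.02743.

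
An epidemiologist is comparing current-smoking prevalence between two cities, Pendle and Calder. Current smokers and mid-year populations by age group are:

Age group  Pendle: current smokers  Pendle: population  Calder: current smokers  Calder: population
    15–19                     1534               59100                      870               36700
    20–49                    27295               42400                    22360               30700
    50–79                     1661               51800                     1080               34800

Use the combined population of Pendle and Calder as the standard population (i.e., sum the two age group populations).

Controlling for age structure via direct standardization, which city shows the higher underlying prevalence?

Calder

Age-specific rates per 1000 for Pendle: 25.956, 643.750, 32.066.
For Calder: 23.706, 728.339, 31.034.
Combined standard total = 255500; weights = 0.3750, 0.2861, 0.3389.
Pendle: 0.3750×25.956 + 0.2861×643.750 + 0.3389×32.066 = 204.7812 per 1000.
Calder: 0.3750×23.706 + 0.2861×728.339 + 0.3389×31.034 = 227.7893 per 1000.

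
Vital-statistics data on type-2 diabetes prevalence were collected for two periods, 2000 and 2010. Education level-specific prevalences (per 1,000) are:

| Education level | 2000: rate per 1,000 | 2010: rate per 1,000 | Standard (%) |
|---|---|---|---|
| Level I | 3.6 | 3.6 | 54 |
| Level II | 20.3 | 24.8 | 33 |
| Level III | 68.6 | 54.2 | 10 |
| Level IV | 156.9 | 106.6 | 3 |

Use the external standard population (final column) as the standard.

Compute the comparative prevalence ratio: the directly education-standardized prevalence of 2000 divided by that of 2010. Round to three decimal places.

1.078

Standard weights: 0.54, 0.33, 0.10, 0.03.
2000: 0.5400×3.6 + 0.3300×20.3 + 0.1000×68.6 + 0.0300×156.9 = 20.2100 per 1,000.
2010: 0.5400×3.6 + 0.3300×24.8 + 0.1000×54.2 + 0.0300×106.6 = 18.7460 per 1,000.
Ratio = 20.2100 ÷ 18.7460 = 1.07810.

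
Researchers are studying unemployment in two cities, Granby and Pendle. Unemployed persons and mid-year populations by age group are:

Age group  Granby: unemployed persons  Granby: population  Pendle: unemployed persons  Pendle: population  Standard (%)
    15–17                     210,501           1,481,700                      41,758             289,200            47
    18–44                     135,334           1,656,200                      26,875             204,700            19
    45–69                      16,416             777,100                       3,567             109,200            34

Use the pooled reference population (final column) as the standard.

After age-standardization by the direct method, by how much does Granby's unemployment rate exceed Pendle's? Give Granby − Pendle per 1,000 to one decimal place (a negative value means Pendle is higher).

Age-specific rates per 1,000 for Granby: 142.067, 81.714, 21.125.
For Pendle: 144.391, 131.290, 32.665.
Standard weights: 0.47, 0.19, 0.34.
Granby: 0.4700×142.067 + 0.1900×81.714 + 0.3400×21.125 = 89.4796 per 1,000.
Pendle: 0.4700×144.391 + 0.1900×131.290 + 0.3400×32.665 = 103.9151 per 1,000.
Difference = 89.4796 − 103.9151 = -14.4355.

-14.4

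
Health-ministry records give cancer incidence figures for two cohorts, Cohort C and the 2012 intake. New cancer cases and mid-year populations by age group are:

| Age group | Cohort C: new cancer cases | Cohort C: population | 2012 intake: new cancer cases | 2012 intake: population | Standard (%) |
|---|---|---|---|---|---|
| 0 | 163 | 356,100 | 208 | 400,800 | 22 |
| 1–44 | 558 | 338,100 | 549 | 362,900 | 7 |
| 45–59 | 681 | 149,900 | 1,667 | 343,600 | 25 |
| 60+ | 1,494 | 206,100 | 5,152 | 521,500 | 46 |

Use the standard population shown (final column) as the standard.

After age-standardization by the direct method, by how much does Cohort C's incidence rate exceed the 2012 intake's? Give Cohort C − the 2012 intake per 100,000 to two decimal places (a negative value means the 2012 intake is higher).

-129.09

Age-specific rates per 100,000 for Cohort C: 45.77, 165.04, 454.30, 724.89.
For the 2012 intake: 51.90, 151.28, 485.16, 987.92.
Standard weights: 0.22, 0.07, 0.25, 0.46.
Cohort C: 0.2200×45.77 + 0.0700×165.04 + 0.2500×454.30 + 0.4600×724.89 = 468.6485 per 100,000.
The 2012 intake: 0.2200×51.90 + 0.0700×151.28 + 0.2500×485.16 + 0.4600×987.92 = 597.7391 per 100,000.
Difference = 468.6485 − 597.7391 = -129.0906.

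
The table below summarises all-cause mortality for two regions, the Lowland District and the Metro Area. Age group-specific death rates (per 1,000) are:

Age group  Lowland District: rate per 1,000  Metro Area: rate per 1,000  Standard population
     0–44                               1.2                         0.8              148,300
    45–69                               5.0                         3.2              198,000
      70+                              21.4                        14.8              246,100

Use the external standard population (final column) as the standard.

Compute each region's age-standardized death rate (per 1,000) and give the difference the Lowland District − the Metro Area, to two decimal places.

3.44

Standard total = 592,400; weights = 0.2503, 0.3342, 0.4154.
The Lowland District: 0.2503×1.2 + 0.3342×5.0 + 0.4154×21.4 = 10.8617 per 1,000.
The Metro Area: 0.2503×0.8 + 0.3342×3.2 + 0.4154×14.8 = 7.4182 per 1,000.
Difference = 10.8617 − 7.4182 = 3.4436.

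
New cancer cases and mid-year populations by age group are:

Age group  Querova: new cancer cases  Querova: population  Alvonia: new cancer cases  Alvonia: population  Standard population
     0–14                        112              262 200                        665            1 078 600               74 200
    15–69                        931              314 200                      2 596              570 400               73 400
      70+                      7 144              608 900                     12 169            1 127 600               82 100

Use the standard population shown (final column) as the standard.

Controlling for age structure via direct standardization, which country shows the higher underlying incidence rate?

Age-specific rates per 100 000 for Querova: 42.72, 296.31, 1173.26.
For Alvonia: 61.65, 455.12, 1079.19.
Standard total = 229 700; weights = 0.3230, 0.3195, 0.3574.
Querova: 0.3230×42.72 + 0.3195×296.31 + 0.3574×1173.26 = 527.8338 per 100 000.
Alvonia: 0.3230×61.65 + 0.3195×455.12 + 0.3574×1079.19 = 551.0769 per 100 000.
The crude rates (690.71 vs 555.72) would put Querova higher, but that reflects its age composition; once standardized to a common age structure, Alvonia has the higher underlying rate.

Alvonia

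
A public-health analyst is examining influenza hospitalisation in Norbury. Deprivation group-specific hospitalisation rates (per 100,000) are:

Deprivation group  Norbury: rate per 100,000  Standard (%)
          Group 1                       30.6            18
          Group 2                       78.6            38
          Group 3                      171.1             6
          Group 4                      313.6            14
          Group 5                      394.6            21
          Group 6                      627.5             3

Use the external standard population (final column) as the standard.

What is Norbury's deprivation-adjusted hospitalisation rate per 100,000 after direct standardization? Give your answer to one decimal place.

191.2

Standard weights: 0.18, 0.38, 0.06, 0.14, 0.21, 0.03.
Standardized rate: 0.1800×30.6 + 0.3800×78.6 + 0.0600×171.1 + 0.1400×313.6 + 0.2100×394.6 + 0.0300×627.5 = 191.2370 per 100,000.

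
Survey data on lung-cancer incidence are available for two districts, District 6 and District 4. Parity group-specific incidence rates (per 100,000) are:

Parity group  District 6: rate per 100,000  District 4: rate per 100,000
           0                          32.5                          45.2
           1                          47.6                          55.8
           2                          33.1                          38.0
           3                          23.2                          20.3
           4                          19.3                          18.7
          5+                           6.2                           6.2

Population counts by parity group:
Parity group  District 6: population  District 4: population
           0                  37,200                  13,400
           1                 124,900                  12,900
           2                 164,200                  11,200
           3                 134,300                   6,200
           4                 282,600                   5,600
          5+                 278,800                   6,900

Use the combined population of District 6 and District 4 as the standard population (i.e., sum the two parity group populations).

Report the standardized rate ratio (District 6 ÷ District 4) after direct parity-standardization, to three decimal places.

Combined standard total = 1,078,200; weights = 0.0469, 0.1278, 0.1627, 0.1303, 0.2673, 0.2650.
District 6: 0.0469×32.5 + 0.1278×47.6 + 0.1627×33.1 + 0.1303×23.2 + 0.2673×19.3 + 0.2650×6.2 = 22.8183 per 100,000.
District 4: 0.0469×45.2 + 0.1278×55.8 + 0.1627×38.0 + 0.1303×20.3 + 0.2673×18.7 + 0.2650×6.2 = 24.7212 per 100,000.
Ratio = 22.8183 ÷ 24.7212 = 0.92303.

0.923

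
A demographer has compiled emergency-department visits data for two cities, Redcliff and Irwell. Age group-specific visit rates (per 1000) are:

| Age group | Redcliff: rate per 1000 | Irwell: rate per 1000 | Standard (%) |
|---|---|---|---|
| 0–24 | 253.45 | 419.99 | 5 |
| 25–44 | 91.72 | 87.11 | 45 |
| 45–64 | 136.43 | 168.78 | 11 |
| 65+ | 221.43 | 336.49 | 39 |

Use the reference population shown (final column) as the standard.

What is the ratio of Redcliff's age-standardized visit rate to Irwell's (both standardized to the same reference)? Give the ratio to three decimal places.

0.740

Standard weights: 0.05, 0.45, 0.11, 0.39.
Redcliff: 0.0500×253.45 + 0.4500×91.72 + 0.1100×136.43 + 0.3900×221.43 = 155.3115 per 1000.
Irwell: 0.0500×419.99 + 0.4500×87.11 + 0.1100×168.78 + 0.3900×336.49 = 209.9959 per 1000.
Ratio = 155.3115 ÷ 209.9959 = 0.73959.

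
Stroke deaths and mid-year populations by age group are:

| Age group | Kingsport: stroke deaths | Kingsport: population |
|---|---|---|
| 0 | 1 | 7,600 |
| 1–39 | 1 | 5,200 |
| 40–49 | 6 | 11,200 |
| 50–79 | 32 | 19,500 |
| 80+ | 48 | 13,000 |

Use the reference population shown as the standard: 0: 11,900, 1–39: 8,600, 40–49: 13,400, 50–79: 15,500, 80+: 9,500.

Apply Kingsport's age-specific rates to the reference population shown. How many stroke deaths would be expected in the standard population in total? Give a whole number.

Age-specific rates per 100,000 for Kingsport: 13.16, 19.23, 53.57, 164.10, 369.23.
Expected stroke deaths = Σ (standard pop × age-specific rate ÷ 100,000)
= 11,900×13.16/100,000 + 8,600×19.23/100,000 + 13,400×53.57/100,000 + 15,500×164.10/100,000 + 9,500×369.23/100,000
= 1.57 + 1.65 + 7.18 + 25.44 + 35.08 = 70.91.

71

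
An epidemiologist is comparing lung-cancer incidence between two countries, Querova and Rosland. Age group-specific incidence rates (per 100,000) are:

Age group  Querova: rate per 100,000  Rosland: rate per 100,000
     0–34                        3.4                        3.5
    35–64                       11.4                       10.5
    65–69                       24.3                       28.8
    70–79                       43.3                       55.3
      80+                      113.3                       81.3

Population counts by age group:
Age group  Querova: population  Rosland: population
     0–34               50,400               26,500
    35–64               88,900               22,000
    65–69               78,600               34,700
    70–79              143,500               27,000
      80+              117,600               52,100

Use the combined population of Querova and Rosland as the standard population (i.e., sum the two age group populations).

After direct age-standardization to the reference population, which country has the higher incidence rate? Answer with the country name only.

Combined standard total = 641,300; weights = 0.1199, 0.1729, 0.1767, 0.2659, 0.2646.
Querova: 0.1199×3.4 + 0.1729×11.4 + 0.1767×24.3 + 0.2659×43.3 + 0.2646×113.3 = 48.1656 per 100,000.
Rosland: 0.1199×3.5 + 0.1729×10.5 + 0.1767×28.8 + 0.2659×55.3 + 0.2646×81.3 = 43.5395 per 100,000.

Querova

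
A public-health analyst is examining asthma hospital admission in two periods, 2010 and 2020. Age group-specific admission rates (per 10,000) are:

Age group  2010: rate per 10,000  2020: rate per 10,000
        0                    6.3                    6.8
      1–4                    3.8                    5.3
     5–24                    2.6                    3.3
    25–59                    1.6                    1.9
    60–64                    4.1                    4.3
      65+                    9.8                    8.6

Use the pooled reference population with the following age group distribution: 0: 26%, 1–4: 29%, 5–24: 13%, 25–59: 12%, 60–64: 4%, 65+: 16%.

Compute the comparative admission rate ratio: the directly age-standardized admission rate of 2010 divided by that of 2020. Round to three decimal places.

Standard weights: 0.26, 0.29, 0.13, 0.12, 0.04, 0.16.
2010: 0.2600×6.3 + 0.2900×3.8 + 0.1300×2.6 + 0.1200×1.6 + 0.0400×4.1 + 0.1600×9.8 = 5.0020 per 10,000.
2020: 0.2600×6.8 + 0.2900×5.3 + 0.1300×3.3 + 0.1200×1.9 + 0.0400×4.3 + 0.1600×8.6 = 5.5100 per 10,000.
Ratio = 5.0020 ÷ 5.5100 = 0.90780.

0.908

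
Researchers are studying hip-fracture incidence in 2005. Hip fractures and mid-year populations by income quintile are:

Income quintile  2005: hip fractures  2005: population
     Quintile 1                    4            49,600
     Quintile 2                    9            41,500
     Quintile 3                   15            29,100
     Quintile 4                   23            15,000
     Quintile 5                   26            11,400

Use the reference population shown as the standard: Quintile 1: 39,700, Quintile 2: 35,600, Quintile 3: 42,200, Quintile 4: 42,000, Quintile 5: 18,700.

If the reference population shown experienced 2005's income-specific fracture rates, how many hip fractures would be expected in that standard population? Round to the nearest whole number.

Income-specific rates per 100,000 for 2005: 8.06, 21.69, 51.55, 153.33, 228.07.
Expected hip fractures = Σ (standard pop × income-specific rate ÷ 100,000)
= 39,700×8.06/100,000 + 35,600×21.69/100,000 + 42,200×51.55/100,000 + 42,000×153.33/100,000 + 18,700×228.07/100,000
= 3.20 + 7.72 + 21.75 + 64.40 + 42.65 = 139.72.

140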